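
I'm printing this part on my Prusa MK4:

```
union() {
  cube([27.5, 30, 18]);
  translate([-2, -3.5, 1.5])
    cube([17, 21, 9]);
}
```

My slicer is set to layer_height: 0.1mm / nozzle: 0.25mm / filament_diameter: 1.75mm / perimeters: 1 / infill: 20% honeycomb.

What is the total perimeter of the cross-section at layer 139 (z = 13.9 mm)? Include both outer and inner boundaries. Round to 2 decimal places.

At z = 13.9 mm: the cube is present — its section is the full 27.5×30 rectangle (perimeter 115.00 mm); the cube at (-2, -3.5) is absent (z outside [1.5, 10.5]); Merging all regions: only the 27.5×30 cube is present, so the union is just that shape — boundary = 115.00 mm. Overall, the cross-section is a single solid region. Total boundary length (outer) = 115.00 mm.

115.00 mm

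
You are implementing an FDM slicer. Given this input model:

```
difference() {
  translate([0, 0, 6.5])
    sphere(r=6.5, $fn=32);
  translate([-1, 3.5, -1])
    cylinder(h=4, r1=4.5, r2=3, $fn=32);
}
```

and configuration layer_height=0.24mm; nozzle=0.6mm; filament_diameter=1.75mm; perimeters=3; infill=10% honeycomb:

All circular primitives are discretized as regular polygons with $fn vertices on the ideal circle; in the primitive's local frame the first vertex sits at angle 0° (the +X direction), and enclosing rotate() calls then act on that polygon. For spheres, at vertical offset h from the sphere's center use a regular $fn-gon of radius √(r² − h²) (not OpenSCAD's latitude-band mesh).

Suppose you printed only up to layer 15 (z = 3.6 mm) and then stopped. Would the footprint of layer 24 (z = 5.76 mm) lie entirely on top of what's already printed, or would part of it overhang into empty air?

Compare the two slices. At z = 3.6: the r=6.5 sphere slices to a regular 32-gon of circumradius 5.817 (√(r²−h²) with h=2.9 from center) (area = (32/2)·5.817²·sin(360°/32) = 105.63 mm²); the cone at (-1, 3.5) does not reach this height (z outside [-1, 3]); Subtracting the remaining from the first: none of the subtracted shapes is present at this height, so the r=6.5 sphere is unchanged — area = 105.63 mm². At z = 5.76: the r=6.5 sphere slices to a regular 32-gon of circumradius 6.458 (√(r²−h²) with h=0.74 from center) (area = (32/2)·6.458²·sin(360°/32) = 130.17 mm²); the cone at (-1, 3.5) is not intersected at this z (z outside [-1, 3]); Taking the first minus the rest: none of the subtracted shapes is present at this height, so the r=6.5 sphere is unchanged — area = 130.17 mm². Checking containment: at z = 5.76 the cross-section extends beyond the z = 3.6 cross-section by about 24.54 mm².

part overhangs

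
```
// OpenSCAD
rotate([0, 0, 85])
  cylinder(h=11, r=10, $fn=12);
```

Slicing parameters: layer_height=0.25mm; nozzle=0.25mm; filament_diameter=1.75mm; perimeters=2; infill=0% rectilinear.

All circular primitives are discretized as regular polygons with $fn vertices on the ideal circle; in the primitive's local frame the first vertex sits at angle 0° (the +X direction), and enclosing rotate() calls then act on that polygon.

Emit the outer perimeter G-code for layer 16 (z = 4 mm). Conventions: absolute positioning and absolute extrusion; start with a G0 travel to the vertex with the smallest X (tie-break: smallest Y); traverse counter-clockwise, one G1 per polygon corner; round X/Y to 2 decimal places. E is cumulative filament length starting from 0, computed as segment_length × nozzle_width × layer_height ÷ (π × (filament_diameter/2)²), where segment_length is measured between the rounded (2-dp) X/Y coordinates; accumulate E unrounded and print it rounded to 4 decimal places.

At z = 4 mm: the r=10 cylinder gives a regular 12-gon of circumradius 10 (constant along its height); (rotated 85° about Z; rotation is an isometry so areas/perimeters/island counts are preserved). The outline is a single polygon with 12 vertices. Extrusion per mm of travel: 0.25 × 0.25 / (π × 0.875²) = 0.025984. Accumulating E over each segment gives final E = 1.6140.

G0 X-9.96 Y0.87 Z4.00
G1 X-9.06 Y-4.23 E0.1346
G1 X-5.74 Y-8.19 E0.2688
G1 X-0.87 Y-9.96 E0.4035
G1 X4.23 Y-9.06 E0.5381
G1 X8.19 Y-5.74 E0.6723
G1 X9.96 Y-0.87 E0.8070
G1 X9.06 Y4.23 E0.9415
G1 X5.74 Y8.19 E1.0758
G1 X0.87 Y9.96 E1.2105
G1 X-4.23 Y9.06 E1.3450
G1 X-8.19 Y5.74 E1.4793
G1 X-9.96 Y0.87 E1.6140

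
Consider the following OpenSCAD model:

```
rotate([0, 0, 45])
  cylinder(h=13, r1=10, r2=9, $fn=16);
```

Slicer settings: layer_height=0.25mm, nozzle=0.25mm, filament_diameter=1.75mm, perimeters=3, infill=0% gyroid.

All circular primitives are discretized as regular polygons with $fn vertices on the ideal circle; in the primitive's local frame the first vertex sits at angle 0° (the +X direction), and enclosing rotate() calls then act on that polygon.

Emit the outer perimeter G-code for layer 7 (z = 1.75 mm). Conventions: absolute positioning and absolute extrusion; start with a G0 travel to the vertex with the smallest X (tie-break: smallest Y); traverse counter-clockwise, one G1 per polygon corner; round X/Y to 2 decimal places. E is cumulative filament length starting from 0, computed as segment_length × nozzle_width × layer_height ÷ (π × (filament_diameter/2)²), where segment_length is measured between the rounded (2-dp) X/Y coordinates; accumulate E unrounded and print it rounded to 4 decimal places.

G0 X-9.87 Y0.00 Z1.75
G1 X-9.11 Y-3.78 E0.1002
G1 X-6.98 Y-6.98 E0.2001
G1 X-3.78 Y-9.11 E0.3000
G1 X0.00 Y-9.87 E0.4001
G1 X3.78 Y-9.11 E0.5003
G1 X6.98 Y-6.98 E0.6002
G1 X9.11 Y-3.78 E0.7001
G1 X9.87 Y0.00 E0.8003
G1 X9.11 Y3.78 E0.9005
G1 X6.98 Y6.98 E1.0004
G1 X3.78 Y9.11 E1.1003
G1 X0.00 Y9.87 E1.2004
G1 X-3.78 Y9.11 E1.3006
G1 X-6.98 Y6.98 E1.4005
G1 X-9.11 Y3.78 E1.5004
G1 X-9.87 Y0.00 E1.6006

At z = 1.75 mm: the cone contributes a regular 16-gon of circumradius 9.865 (interpolated between r1=10 and r2=9 at t=0.135); (whole slice rotated 45° about Z — lengths, areas and connectivity unchanged). The outline is a single polygon with 16 vertices. Extrusion per mm of travel: 0.25 × 0.25 / (π × 0.875²) = 0.025984. Accumulating E over each segment gives final E = 1.6006.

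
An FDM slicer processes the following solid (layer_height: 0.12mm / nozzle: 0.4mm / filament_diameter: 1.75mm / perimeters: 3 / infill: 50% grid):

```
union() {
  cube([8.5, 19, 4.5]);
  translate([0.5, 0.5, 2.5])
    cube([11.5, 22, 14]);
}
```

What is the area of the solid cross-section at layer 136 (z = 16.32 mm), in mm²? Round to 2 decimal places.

253.00 mm²

At z = 16.32 mm: the cube is absent (z outside [0, 4.5]); the 11.5×22 cube at (0.5, 0.5) contributes its full rectangle (area 253.00 mm²); Combining (union): only the 11.5×22 cube at (0.5, 0.5) is present, so the union is just that shape — area = 253.00 mm². Overall, the cross-section is a single solid region. Net area = 253.00 mm².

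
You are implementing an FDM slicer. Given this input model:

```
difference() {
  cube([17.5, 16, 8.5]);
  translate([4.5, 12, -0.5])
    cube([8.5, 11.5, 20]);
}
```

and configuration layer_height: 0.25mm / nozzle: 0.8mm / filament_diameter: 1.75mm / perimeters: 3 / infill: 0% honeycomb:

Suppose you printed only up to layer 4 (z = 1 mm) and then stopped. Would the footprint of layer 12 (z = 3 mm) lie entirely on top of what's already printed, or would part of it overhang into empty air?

Compare the two slices. At z = 1: the cube (footprint 17.5×16) is included at this height (area 280.00 mm²); the cube at (4.5, 12) is present — its section is the full 8.5×11.5 rectangle (area 97.75 mm²); After the difference (first − rest): starting from the 17.5×16 cube (280.00 mm²), the 8.5×11.5 cube at (4.5, 12) partially overlaps it — only the 34.00 mm² overlap (of its 97.75 mm²) is removed, clipping the outline — area = 246.00 mm². At z = 3: the cube is present — its section is the full 17.5×16 rectangle (area 280.00 mm²); the cube at (4.5, 12) is present — its section is the full 8.5×11.5 rectangle (area 97.75 mm²); After the difference (first − rest): starting from the 17.5×16 cube (280.00 mm²), the 8.5×11.5 cube at (4.5, 12) partially overlaps it — only the 34.00 mm² overlap (of its 97.75 mm²) is removed, clipping the outline — area = 246.00 mm². Checking containment: the cross-section at z = 3 is a subset of the cross-section at z = 1.

entirely on top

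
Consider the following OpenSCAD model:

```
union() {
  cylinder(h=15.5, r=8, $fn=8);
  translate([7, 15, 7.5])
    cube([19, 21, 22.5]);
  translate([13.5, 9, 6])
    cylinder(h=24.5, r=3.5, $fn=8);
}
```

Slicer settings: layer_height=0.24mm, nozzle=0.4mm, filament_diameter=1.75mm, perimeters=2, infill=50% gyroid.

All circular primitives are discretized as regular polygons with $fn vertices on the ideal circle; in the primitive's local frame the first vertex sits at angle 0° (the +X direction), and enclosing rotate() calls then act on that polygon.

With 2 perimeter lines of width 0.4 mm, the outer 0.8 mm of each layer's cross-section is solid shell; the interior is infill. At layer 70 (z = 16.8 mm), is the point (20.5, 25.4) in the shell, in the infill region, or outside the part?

infill

At z = 16.8 mm: the cylinder is not intersected at this z (z outside [0, 15.5]); the cube at (7, 15) (footprint 19×21) is included at this height; the r=3.5 cylinder at (13.5, 9) contributes a regular 8-gon of circumradius 3.5; Merging all regions: the 2 present regions are separate (no shared area or edge), so areas and boundary lengths simply add and each stays a separate island — 2 connected regions. Overall, the cross-section has 2 separate islands. The nearest boundary edge runs (26.00, 36.00)→(26.00, 15.00); distance from the point to it = 5.50 mm. (Shell/infill is judged within the island containing the point — the largest one.) The point is inside the cross-section and 5.50 mm from the nearest boundary — more than the 0.8 mm shell width (2 × 0.4), so it's in the infill interior.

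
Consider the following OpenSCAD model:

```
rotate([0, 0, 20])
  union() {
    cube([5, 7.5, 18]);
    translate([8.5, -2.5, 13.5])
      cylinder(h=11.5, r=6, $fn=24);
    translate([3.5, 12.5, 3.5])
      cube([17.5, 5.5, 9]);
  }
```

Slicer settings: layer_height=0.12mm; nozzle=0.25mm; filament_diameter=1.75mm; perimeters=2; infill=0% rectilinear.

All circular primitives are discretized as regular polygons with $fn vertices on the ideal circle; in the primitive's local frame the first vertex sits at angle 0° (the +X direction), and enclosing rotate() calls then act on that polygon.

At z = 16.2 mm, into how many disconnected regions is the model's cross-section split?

At z = 16.2 mm: the cube (footprint 5×7.5) is included at this height; the cylinder at (8.5, -2.5): section is a regular 24-gon, circumradius r=6; the cube at (3.5, 12.5) is not intersected at this z (z outside [3.5, 12.5]); Merging all regions: the regions partially overlap (shared area 2.63 mm²), so overlapping operands fuse into one piece — 1 connected region; (whole slice rotated 20° about Z — lengths, areas and connectivity unchanged). The result has 1 disconnected region.

1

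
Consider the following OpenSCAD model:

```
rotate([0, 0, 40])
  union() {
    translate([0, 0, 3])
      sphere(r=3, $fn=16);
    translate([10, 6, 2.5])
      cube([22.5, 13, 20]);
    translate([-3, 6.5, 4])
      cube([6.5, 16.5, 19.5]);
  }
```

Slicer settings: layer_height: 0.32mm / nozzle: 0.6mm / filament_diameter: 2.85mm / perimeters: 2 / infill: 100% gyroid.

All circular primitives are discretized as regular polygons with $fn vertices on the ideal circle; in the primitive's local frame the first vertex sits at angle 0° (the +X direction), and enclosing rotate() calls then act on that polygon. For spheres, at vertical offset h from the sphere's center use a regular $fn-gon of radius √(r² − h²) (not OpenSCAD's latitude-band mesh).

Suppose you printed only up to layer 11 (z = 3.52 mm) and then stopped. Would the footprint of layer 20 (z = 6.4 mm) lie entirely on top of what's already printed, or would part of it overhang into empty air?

Compare the two slices. At z = 3.52: the r=3 sphere slices to a regular 16-gon of circumradius 2.955 (√(r²−h²) with h=0.52 from center) (area = (16/2)·2.955²·sin(360°/16) = 26.73 mm²); the 22.5×13 cube at (10, 6) contributes its full rectangle (area 292.50 mm²); the cube at (-3, 6.5) is absent (z outside [4, 23.5]); Taking the union: the 2 present regions are separate (no shared area or edge), so areas and boundary lengths simply add and each stays a separate island — area = 319.23 mm²; (whole slice rotated 40° about Z — lengths, areas and connectivity unchanged). At z = 6.4: the sphere does not reach this height (|z−center|=3.400 > r=3); the 22.5×13 cube at (10, 6) contributes its full rectangle (area 292.50 mm²); the cube at (-3, 6.5) (footprint 6.5×16.5) is included at this height (area 107.25 mm²); Combining (union): the 2 present regions are separate (no shared area or edge), so areas and boundary lengths simply add and each stays a separate island — area = 399.75 mm²; (rotated 40° about Z; rotation is an isometry so areas/perimeters/island counts are preserved). Checking containment: at z = 6.4 the cross-section extends beyond the z = 3.52 cross-section by about 107.25 mm².

part overhangs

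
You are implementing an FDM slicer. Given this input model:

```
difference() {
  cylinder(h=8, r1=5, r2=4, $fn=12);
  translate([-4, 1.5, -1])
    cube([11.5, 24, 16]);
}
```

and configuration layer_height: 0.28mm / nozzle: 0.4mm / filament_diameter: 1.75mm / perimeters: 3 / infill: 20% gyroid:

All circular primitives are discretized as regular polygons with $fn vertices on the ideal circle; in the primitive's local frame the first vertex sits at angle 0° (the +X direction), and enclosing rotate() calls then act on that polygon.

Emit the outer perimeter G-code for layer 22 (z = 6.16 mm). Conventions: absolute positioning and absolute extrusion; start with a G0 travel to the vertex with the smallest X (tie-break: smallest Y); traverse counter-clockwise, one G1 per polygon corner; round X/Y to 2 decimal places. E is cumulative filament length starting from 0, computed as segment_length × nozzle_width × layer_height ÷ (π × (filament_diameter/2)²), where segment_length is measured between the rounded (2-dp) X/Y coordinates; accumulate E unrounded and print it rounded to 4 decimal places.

G0 X-4.23 Y0.00 Z6.16
G1 X-3.66 Y-2.11 E0.1018
G1 X-2.12 Y-3.66 E0.2035
G1 X0.00 Y-4.23 E0.3057
G1 X2.12 Y-3.66 E0.4080
G1 X3.66 Y-2.12 E0.5094
G1 X4.23 Y0.00 E0.6116
G1 X3.83 Y1.50 E0.6839
G1 X-3.83 Y1.50 E1.0406
G1 X-4.23 Y0.00 E1.1128

At z = 6.16 mm: the cone: at t=0.770 of its height the radius interpolates to r₁+(r₂−r₁)t = 4.230, giving a regular 12-gon of that circumradius; the cube at (-4, 1.5) (footprint 11.5×24) is included at this height; Subtracting the remaining from the first: starting from the cone, the 11.5×24 cube at (-4, 1.5) partially overlaps it — only the 14.75 mm² overlap (of its 276.00 mm²) is removed, clipping the outline — 1 connected region. The outline is a single polygon with 9 vertices. Extrusion per mm of travel: 0.4 × 0.28 / (π × 0.875²) = 0.046564. Accumulating E over each segment gives final E = 1.1128.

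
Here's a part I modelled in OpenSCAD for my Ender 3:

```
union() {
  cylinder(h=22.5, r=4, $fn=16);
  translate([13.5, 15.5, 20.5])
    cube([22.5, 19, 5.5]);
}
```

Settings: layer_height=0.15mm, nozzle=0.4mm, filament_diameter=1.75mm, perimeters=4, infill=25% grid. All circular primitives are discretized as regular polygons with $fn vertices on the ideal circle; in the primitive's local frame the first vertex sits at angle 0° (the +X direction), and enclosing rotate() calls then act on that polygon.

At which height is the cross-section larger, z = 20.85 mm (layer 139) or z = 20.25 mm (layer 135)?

Layer 139 (z = 20.85): the cylinder: section is a regular 16-gon, circumradius r=4 (area = (16/2)·4.000²·sin(360°/16) = 48.98 mm²); the 22.5×19 cube at (13.5, 15.5) contributes its full rectangle (area 427.50 mm²); Taking the union: the 2 present regions are separate (no shared area or edge), so areas and boundary lengths simply add and each stays a separate island — area = 476.48 mm². So its area = 476.48 mm². Layer 135 (z = 20.25): the r=4 cylinder gives a regular 16-gon of circumradius 4 (constant along its height) (area = (16/2)·4.000²·sin(360°/16) = 48.98 mm²); the cube at (13.5, 15.5) is not intersected at this z (z outside [20.5, 26]); Merging all regions: only the r=4 cylinder is present, so the union is just that shape — area = 48.98 mm². So its area = 48.98 mm². Layer 139 is larger (476.48 vs 48.98 mm²).

layer 139 (z = 20.85 mm)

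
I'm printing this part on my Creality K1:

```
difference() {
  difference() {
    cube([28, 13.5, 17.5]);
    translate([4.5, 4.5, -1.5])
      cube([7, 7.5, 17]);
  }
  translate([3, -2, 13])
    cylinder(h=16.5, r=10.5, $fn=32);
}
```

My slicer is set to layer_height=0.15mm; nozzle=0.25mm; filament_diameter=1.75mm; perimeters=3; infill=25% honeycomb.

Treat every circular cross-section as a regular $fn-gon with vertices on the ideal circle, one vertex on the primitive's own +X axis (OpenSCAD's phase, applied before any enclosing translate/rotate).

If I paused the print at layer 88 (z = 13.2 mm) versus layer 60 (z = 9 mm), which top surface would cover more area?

Layer 88 (z = 13.2): the 28×13.5 cube contributes its full rectangle (area 378.00 mm²); the 7×7.5 cube at (4.5, 4.5) contributes its full rectangle (area 52.50 mm²); After the difference (first − rest): starting from the 28×13.5 cube (378.00 mm²), the 7×7.5 cube at (4.5, 4.5) lies wholly inside it (removes its full 52.50 mm² and its 29.00 mm outline becomes a hole wall) — area = 325.50 mm²; the r=10.5 cylinder at (3, -2) gives a regular 32-gon of circumradius 10.5 (constant along its height) (area = (32/2)·10.500²·sin(360°/32) = 344.14 mm²); Taking the first minus the rest: starting from that combined region (325.50 mm²), the r=10.5 cylinder at (3, -2) partially overlaps it — only the 73.41 mm² overlap (of its 344.14 mm²) is removed, clipping the outline — area = 252.09 mm². So its area = 252.09 mm². Layer 60 (z = 9): the cube is present — its section is the full 28×13.5 rectangle (area 378.00 mm²); the 7×7.5 cube at (4.5, 4.5) contributes its full rectangle (area 52.50 mm²); After the difference (first − rest): starting from the 28×13.5 cube (378.00 mm²), the 7×7.5 cube at (4.5, 4.5) lies wholly inside it (removes its full 52.50 mm² and its 29.00 mm outline becomes a hole wall) — area = 325.50 mm²; the cylinder at (3, -2) is not intersected at this z (z outside [13, 29.5]); After the difference (first − rest): none of the subtracted shapes is present at this height, so that combined region is unchanged — area = 325.50 mm². So its area = 325.50 mm². Layer 60 is larger (325.50 vs 252.09 mm²).

layer 60 (z = 9 mm)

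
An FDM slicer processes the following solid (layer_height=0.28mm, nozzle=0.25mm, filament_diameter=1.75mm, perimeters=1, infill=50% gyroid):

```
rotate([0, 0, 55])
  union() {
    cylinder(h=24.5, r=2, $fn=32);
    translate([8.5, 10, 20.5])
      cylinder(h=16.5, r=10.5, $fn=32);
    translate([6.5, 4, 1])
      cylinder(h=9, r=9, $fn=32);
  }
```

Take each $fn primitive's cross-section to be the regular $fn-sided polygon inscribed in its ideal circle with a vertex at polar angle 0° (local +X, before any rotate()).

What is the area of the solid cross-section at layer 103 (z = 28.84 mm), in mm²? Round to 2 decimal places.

344.14 mm²

At z = 28.84 mm: the cylinder is not intersected at this z (z outside [0, 24.5]); the r=10.5 cylinder at (8.5, 10) contributes a regular 32-gon of circumradius 10.5 (area = (32/2)·10.500²·sin(360°/32) = 344.14 mm²); the cylinder at (6.5, 4) is absent (z outside [1, 10]); Combining (union): only the r=10.5 cylinder at (8.5, 10) is present, so the union is just that shape — area = 344.14 mm²; (rotated 55° about Z; rotation is an isometry so areas/perimeters/island counts are preserved). Overall, the cross-section is a single solid region. Net area = 344.14 mm².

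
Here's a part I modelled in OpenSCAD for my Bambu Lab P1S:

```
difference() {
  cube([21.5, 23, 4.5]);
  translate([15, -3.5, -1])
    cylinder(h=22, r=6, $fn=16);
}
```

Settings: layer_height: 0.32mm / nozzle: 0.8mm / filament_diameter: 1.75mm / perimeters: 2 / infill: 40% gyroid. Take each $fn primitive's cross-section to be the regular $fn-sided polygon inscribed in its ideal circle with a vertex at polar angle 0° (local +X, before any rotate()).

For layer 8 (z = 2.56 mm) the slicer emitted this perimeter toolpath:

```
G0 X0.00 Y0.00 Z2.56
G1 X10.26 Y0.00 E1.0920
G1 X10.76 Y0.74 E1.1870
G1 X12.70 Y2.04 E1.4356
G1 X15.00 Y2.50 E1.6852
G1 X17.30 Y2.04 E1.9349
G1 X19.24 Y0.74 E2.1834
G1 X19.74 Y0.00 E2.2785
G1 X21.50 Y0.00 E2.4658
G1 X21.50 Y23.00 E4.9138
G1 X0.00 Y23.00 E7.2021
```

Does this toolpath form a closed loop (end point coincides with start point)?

no

Start point (G0): (0.00, 0.00). End point (last G1): the path does not return to the start — open.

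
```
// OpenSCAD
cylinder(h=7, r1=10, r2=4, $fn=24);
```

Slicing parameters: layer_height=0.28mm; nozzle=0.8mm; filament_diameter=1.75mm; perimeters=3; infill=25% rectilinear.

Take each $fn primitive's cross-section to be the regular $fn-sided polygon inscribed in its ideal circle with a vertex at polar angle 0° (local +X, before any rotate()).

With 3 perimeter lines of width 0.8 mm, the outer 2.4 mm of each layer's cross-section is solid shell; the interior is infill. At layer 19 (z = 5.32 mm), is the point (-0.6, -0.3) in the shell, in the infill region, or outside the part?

infill

At z = 5.32 mm: the cone (r1=10→r2=4) has section circumradius 5.440 here — a regular 24-gon. Overall, the cross-section is a single solid region. The nearest boundary edge runs (-5.25, -1.41)→(-4.71, -2.72); distance from the point to it = 4.72 mm. The point is inside the cross-section and 4.72 mm from the nearest boundary — more than the 2.4 mm shell width (3 × 0.8), so it's in the infill interior.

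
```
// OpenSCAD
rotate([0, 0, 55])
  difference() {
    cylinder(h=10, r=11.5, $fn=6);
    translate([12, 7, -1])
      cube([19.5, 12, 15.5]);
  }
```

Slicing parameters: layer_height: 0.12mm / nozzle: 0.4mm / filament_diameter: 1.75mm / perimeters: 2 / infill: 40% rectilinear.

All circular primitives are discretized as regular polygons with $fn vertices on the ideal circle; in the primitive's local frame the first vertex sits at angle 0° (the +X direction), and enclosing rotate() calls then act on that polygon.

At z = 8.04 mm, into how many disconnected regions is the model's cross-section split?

1

At z = 8.04 mm: the r=11.5 cylinder gives a regular 6-gon of circumradius 11.5 (constant along its height); the cube at (12, 7) (footprint 19.5×12) is included at this height; After the difference (first − rest): starting from the r=11.5 cylinder, the 19.5×12 cube at (12, 7) misses the remaining region (no effect) — 1 connected region; (rotated 55° about Z; rotation is an isometry so areas/perimeters/island counts are preserved). The result has 1 disconnected region.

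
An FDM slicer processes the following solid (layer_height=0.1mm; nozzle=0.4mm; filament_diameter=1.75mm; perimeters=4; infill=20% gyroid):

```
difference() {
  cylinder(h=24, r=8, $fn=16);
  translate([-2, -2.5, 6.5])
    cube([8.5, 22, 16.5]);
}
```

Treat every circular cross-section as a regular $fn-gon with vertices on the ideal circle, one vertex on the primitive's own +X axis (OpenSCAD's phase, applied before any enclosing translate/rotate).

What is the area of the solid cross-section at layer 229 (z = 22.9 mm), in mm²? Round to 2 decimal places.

At z = 22.9 mm: the r=8 cylinder contributes a regular 16-gon of circumradius 8 (area = (16/2)·8.000²·sin(360°/16) = 195.93 mm²); the cube at (-2, -2.5) is present — its section is the full 8.5×22 rectangle (area 187.00 mm²); After the difference (first − rest): starting from the r=8 cylinder (195.93 mm²), the 8.5×22 cube at (-2, -2.5) partially overlaps it — only the 81.58 mm² overlap (of its 187.00 mm²) is removed, clipping the outline — area = 114.35 mm². Overall, the cross-section is a single solid region. Net area = 114.35 mm².

114.35 mm²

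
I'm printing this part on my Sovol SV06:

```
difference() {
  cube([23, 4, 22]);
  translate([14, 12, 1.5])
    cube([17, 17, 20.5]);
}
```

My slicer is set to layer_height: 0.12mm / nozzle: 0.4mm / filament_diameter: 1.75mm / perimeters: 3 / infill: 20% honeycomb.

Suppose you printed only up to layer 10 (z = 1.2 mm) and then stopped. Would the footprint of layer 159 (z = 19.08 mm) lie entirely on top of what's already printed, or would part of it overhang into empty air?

entirely on top

Compare the two slices. At z = 1.2: the cube is present — its section is the full 23×4 rectangle (area 92.00 mm²); the cube at (14, 12) is not intersected at this z (z outside [1.5, 22]); After the difference (first − rest): none of the subtracted shapes is present at this height, so the 23×4 cube is unchanged — area = 92.00 mm². At z = 19.08: the 23×4 cube contributes its full rectangle (area 92.00 mm²); the cube at (14, 12) (footprint 17×17) is included at this height (area 289.00 mm²); Taking the first minus the rest: starting from the 23×4 cube (92.00 mm²), the 17×17 cube at (14, 12) misses the remaining region (no effect) — area = 92.00 mm². Checking containment: the cross-section at z = 19.08 is a subset of the cross-section at z = 1.2.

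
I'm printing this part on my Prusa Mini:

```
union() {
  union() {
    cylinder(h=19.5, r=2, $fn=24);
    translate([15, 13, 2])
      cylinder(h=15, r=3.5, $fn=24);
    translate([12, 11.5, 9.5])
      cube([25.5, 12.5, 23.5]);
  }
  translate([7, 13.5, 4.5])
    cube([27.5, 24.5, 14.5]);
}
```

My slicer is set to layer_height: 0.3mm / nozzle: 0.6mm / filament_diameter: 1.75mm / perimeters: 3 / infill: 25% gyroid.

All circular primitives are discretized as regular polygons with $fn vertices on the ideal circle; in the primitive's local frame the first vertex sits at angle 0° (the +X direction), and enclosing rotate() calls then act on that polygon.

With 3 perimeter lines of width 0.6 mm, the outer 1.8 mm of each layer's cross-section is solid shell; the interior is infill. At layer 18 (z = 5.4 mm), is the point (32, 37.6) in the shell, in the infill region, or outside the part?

shell

At z = 5.4 mm: the r=2 cylinder gives a regular 24-gon of circumradius 2 (constant along its height); the r=3.5 cylinder at (15, 13) contributes a regular 24-gon of circumradius 3.5; the cube at (12, 11.5) does not reach this height (z outside [9.5, 33]); Combining (union): the 2 present regions are separate (no shared area or edge), so areas and boundary lengths simply add and each stays a separate island — 2 connected regions; the cube at (7, 13.5) is present — its section is the full 27.5×24.5 rectangle; Taking the union: the regions partially overlap (shared area 15.56 mm²), so overlapping operands fuse into one piece — 2 connected regions. Overall, the cross-section has 2 separate islands. The nearest boundary edge runs (7.00, 38.00)→(34.50, 38.00); distance from the point to it = 0.40 mm. (Shell/infill is judged within the island containing the point — the largest one.) The point is inside the cross-section, 0.40 mm from the nearest boundary — within the 1.8 mm shell band (3 × 0.6).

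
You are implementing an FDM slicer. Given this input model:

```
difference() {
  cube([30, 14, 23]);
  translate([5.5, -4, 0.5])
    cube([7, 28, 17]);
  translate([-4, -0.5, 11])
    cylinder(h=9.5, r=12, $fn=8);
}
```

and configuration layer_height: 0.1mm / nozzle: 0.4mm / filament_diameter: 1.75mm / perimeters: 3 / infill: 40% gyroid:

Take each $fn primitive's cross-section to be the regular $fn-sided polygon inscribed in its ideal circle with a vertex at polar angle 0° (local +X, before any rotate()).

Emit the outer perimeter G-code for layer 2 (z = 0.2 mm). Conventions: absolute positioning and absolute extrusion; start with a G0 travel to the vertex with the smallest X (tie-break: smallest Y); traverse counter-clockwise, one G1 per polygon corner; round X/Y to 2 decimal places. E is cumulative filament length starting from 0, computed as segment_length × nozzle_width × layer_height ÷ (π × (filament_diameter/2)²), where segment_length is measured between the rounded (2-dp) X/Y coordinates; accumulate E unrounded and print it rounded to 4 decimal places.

At z = 0.2 mm: the cube is present — its section is the full 30×14 rectangle; the cube at (5.5, -4) does not reach this height (z outside [0.5, 17.5]); the cylinder at (-4, -0.5) is not intersected at this z (z outside [11, 20.5]); Taking the first minus the rest: none of the subtracted shapes is present at this height, so the 30×14 cube is unchanged — 1 connected region. The outline is a single polygon with 4 vertices. Extrusion per mm of travel: 0.4 × 0.1 / (π × 0.875²) = 0.016630. Accumulating E over each segment gives final E = 1.4634.

G0 X0.00 Y0.00 Z0.20
G1 X30.00 Y0.00 E0.4989
G1 X30.00 Y14.00 E0.7317
G1 X0.00 Y14.00 E1.2306
G1 X0.00 Y0.00 E1.4634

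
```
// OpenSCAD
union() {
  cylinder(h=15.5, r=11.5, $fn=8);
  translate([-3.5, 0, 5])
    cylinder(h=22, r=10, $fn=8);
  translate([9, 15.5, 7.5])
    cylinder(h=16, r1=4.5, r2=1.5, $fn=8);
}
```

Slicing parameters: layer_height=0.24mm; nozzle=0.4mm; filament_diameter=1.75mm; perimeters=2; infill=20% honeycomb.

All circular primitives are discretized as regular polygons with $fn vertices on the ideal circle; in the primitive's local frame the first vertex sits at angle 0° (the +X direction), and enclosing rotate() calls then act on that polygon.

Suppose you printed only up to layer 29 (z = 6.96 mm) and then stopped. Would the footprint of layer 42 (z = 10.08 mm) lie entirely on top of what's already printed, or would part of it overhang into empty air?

Compare the two slices. At z = 6.96: the cylinder: section is a regular 8-gon, circumradius r=11.5 (area = (8/2)·11.500²·sin(360°/8) = 374.06 mm²); the r=10 cylinder at (-3.5, 0) gives a regular 8-gon of circumradius 10 (constant along its height) (area = (8/2)·10.000²·sin(360°/8) = 282.84 mm²); the cone at (9, 15.5) is not intersected at this z (z outside [7.5, 23.5]); Merging all regions: the regions partially overlap — summed areas 656.90 mm² minus the doubly-counted overlap 252.56 mm² gives 404.34 mm² — area = 404.34 mm². At z = 10.08: the r=11.5 cylinder contributes a regular 8-gon of circumradius 11.5 (area = (8/2)·11.500²·sin(360°/8) = 374.06 mm²); the cylinder at (-3.5, 0): section is a regular 8-gon, circumradius r=10 (area = (8/2)·10.000²·sin(360°/8) = 282.84 mm²); the cone at (9, 15.5) contributes a regular 8-gon of circumradius 4.016 (interpolated between r1=4.5 and r2=1.5 at t=0.161) (area = (8/2)·4.016²·sin(360°/8) = 45.62 mm²); Combining (union): the regions partially overlap — summed areas 702.53 mm² minus the doubly-counted overlap 252.56 mm² gives 449.97 mm² — area = 449.97 mm². Checking containment: at z = 10.08 the cross-section extends beyond the z = 6.96 cross-section by about 45.62 mm².

part overhangs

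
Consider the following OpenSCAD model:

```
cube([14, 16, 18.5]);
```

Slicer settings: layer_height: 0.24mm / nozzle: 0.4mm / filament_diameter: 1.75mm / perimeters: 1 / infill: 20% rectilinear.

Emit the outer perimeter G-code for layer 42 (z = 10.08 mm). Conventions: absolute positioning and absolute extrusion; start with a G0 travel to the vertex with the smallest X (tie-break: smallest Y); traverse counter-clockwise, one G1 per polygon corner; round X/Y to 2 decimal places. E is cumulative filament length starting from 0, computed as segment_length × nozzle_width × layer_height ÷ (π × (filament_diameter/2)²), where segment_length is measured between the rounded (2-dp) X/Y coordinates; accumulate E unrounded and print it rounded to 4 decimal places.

At z = 10.08 mm: the cube (footprint 14×16) is included at this height. The outline is a single polygon with 4 vertices. Extrusion per mm of travel: 0.4 × 0.24 / (π × 0.875²) = 0.039912. Accumulating E over each segment gives final E = 2.3947.

G0 X0.00 Y0.00 Z10.08
G1 X14.00 Y0.00 E0.5588
G1 X14.00 Y16.00 E1.1974
G1 X0.00 Y16.00 E1.7561
G1 X0.00 Y0.00 E2.3947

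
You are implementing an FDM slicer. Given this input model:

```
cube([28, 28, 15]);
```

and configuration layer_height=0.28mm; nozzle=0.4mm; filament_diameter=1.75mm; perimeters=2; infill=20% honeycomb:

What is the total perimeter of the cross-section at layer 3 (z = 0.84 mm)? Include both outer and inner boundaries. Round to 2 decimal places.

112.00 mm

At z = 0.84 mm: the 28×28 cube contributes its full rectangle (perimeter 112.00 mm). Overall, the cross-section is a single solid region. Total boundary length (outer) = 112.00 mm.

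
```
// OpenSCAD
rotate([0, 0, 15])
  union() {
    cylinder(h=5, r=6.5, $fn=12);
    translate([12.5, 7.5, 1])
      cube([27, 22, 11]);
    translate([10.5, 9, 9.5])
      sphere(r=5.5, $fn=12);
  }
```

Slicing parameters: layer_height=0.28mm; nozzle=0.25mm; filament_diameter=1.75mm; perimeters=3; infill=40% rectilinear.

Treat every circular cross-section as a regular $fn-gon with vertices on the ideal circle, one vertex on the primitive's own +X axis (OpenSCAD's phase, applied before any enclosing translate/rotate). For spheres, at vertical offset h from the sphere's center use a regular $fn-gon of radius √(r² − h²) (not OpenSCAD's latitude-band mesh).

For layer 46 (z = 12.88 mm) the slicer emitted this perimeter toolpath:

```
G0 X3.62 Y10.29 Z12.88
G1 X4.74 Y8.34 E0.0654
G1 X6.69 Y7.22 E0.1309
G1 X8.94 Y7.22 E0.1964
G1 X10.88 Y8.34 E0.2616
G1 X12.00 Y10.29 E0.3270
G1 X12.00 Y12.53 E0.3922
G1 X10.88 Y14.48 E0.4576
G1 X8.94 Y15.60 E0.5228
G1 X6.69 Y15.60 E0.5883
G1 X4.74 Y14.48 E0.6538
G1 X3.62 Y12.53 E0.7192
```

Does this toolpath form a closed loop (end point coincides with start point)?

no

Start point (G0): (3.62, 10.29). End point (last G1): the path does not return to the start — open.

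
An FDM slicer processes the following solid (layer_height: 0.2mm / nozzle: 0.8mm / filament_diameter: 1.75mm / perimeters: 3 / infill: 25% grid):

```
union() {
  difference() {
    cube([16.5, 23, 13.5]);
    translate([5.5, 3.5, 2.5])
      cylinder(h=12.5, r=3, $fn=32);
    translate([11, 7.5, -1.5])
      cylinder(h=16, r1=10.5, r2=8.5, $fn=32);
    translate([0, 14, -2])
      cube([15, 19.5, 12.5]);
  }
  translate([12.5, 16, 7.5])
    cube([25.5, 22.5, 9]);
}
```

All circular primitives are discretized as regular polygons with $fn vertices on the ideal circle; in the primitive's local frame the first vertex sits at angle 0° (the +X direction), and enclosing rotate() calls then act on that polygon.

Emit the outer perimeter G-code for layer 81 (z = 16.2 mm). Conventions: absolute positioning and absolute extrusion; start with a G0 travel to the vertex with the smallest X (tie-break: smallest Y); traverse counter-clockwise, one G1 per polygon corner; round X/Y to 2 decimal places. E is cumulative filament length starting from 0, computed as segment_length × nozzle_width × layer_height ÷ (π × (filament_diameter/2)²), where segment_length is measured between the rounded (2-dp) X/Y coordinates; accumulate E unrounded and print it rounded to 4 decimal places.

At z = 16.2 mm: the cube does not reach this height (z outside [0, 13.5]); the cylinder at (5.5, 3.5) does not reach this height (z outside [2.5, 15]); the cone at (11, 7.5) is not intersected at this z (z outside [-1.5, 14.5]); the cube at (0, 14) is not intersected at this z (z outside [-2, 10.5]); Taking the first minus the rest: the first operand is absent here, so nothing remains; the cube at (12.5, 16) (footprint 25.5×22.5) is included at this height; Merging all regions: only the 25.5×22.5 cube at (12.5, 16) is present, so the union is just that shape — 1 connected region. The outline is a single polygon with 4 vertices. Extrusion per mm of travel: 0.8 × 0.2 / (π × 0.875²) = 0.066520. Accumulating E over each segment gives final E = 6.3859.

G0 X12.50 Y16.00 Z16.20
G1 X38.00 Y16.00 E1.6963
G1 X38.00 Y38.50 E3.1930
G1 X12.50 Y38.50 E4.8892
G1 X12.50 Y16.00 E6.3859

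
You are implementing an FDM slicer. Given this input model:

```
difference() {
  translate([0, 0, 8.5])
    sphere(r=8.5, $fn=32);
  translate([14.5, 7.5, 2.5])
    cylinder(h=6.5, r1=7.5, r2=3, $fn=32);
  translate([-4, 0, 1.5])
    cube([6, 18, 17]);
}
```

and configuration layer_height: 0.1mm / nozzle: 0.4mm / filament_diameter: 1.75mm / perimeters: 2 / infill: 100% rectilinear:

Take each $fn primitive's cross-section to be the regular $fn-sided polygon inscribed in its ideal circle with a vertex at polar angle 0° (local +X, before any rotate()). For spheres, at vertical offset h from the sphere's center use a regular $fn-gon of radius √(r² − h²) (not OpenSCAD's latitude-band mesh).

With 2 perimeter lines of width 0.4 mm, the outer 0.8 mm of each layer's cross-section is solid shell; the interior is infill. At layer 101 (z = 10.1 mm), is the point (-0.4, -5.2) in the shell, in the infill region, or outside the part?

At z = 10.1 mm: the sphere: section is a regular 32-gon, circumradius = √(r²−h²) = √(8.5²−1.6²) = 8.348; the cone at (14.5, 7.5) is not intersected at this z (z outside [2.5, 9]); the cube at (-4, 0) is present — its section is the full 6×18 rectangle; After the difference (first − rest): starting from the r=8.5 sphere, the 6×18 cube at (-4, 0) partially overlaps it — only the 48.44 mm² overlap (of its 108.00 mm²) is removed, clipping the outline — 1 connected region. Overall, the cross-section is a single solid region. The nearest boundary edge runs (-0.00, -8.35)→(-1.63, -8.19); distance from the point to it = 3.09 mm. The point is inside the cross-section and 3.09 mm from the nearest boundary — more than the 0.8 mm shell width (2 × 0.4), so it's in the infill interior.

infill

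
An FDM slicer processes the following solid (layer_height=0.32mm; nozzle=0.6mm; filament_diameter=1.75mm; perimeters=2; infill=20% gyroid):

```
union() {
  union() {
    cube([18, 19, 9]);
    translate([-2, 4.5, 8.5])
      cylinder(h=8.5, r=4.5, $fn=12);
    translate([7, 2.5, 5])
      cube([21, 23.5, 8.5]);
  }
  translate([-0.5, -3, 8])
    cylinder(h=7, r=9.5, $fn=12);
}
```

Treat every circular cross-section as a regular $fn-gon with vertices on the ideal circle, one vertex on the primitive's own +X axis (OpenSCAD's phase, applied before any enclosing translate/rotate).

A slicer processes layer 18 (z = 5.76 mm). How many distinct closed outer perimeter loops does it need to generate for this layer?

1

At z = 5.76 mm: the 18×19 cube contributes its full rectangle; the cylinder at (-2, 4.5) is not intersected at this z (z outside [8.5, 17]); the cube at (7, 2.5) is present — its section is the full 21×23.5 rectangle; Merging all regions: the regions partially overlap (shared area 181.50 mm²), so overlapping operands fuse into one piece — 1 connected region; the cylinder at (-0.5, -3) is not intersected at this z (z outside [8, 15]); Combining (union): only that combined region is present, so the union is just that shape — 1 connected region. The result has 1 disconnected region.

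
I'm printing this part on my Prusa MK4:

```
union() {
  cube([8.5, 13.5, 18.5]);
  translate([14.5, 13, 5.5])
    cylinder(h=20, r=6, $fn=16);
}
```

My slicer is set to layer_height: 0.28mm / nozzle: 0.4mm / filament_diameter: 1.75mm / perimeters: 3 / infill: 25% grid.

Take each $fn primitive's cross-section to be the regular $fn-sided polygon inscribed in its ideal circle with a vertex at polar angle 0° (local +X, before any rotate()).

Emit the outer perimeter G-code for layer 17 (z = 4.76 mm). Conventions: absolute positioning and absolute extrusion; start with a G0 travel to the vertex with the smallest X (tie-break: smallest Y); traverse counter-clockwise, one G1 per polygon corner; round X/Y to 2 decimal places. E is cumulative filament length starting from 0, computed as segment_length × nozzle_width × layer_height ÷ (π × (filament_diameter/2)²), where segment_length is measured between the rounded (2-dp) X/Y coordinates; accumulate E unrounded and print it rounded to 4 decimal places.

At z = 4.76 mm: the 8.5×13.5 cube contributes its full rectangle; the cylinder at (14.5, 13) does not reach this height (z outside [5.5, 25.5]); Merging all regions: only the 8.5×13.5 cube is present, so the union is just that shape — 1 connected region. The outline is a single polygon with 4 vertices. Extrusion per mm of travel: 0.4 × 0.28 / (π × 0.875²) = 0.046564. Accumulating E over each segment gives final E = 2.0488.

G0 X0.00 Y0.00 Z4.76
G1 X8.50 Y0.00 E0.3958
G1 X8.50 Y13.50 E1.0244
G1 X0.00 Y13.50 E1.4202
G1 X0.00 Y0.00 E2.0488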